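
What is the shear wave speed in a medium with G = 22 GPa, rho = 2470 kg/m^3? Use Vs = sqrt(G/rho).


Convert G to Pa: G = 22e9 Pa
Compute G/rho = 22e9 / 2470 = 8906882.5911
Vs = sqrt(8906882.5911) = 2984.44 m/s

2984.44


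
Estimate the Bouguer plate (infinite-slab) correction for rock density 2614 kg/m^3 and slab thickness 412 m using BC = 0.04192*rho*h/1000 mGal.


BC = 0.04192 * rho * h / 1000
= 0.04192 * 2614 * 412 / 1000
= 45.1465 mGal

45.1465


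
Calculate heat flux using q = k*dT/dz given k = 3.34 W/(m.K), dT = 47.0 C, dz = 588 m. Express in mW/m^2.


q = k * dT / dz * 1000
= 3.34 * 47.0 / 588 * 1000
= 0.266973 * 1000
= 266.9728 mW/m^2

266.9728


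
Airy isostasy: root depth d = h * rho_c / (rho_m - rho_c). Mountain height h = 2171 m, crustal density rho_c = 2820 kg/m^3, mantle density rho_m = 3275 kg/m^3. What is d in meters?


rho_m - rho_c = 3275 - 2820 = 455
d = 2171 * 2820 / 455
= 6122220 / 455
= 13455.43 m

13455.43


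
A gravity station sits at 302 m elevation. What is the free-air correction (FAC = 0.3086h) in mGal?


FAC = 0.3086 * h
= 0.3086 * 302
= 93.1972 mGal

93.1972


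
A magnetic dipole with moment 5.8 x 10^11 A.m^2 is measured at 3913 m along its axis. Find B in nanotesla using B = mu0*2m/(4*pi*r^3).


m = 5.8 x 10^11 = 580000000000 A.m^2
2m = 1160000000000 A.m^2
r^3 = 3913^3 = 59914169497
B = (4pi*10^-7) * 1160000000000 / (4*pi * 59914169497) * 1e9
= 1457698.991266 / 752903658950.84 * 1e9
= 1936.1029 nT

1936.1029


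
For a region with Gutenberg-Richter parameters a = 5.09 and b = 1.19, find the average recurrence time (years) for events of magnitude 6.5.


log10(N) = 5.09 - 1.19*6.5 = -2.645
N = 10^-2.645 = 0.002265
T = 1/N = 1/0.002265 = 441.5704 years

441.5704


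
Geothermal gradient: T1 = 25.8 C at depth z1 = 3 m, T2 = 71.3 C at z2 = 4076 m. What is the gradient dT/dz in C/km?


dT = 71.3 - 25.8 = 45.5 C
dz = 4076 - 3 = 4073 m
gradient = dT/dz * 1000 = 45.5/4073 * 1000 = 11.1711 C/km

11.1711


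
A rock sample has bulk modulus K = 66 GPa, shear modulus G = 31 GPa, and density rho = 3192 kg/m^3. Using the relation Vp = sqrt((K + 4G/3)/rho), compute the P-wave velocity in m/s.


First compute the effective modulus:
K + 4G/3 = 66e9 + 4*31e9/3 = 107333333333.33 Pa
Then divide by density:
107333333333.33 / 3192 = 33625730.9942 Pa/(kg/m^3)
Take the square root:
Vp = sqrt(33625730.9942) = 5798.77 m/s

5798.77


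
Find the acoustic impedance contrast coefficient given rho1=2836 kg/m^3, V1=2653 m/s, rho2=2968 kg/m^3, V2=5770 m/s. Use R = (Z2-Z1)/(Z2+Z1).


Z1 = 2836 * 2653 = 7523908
Z2 = 2968 * 5770 = 17125360
R = (17125360 - 7523908) / (17125360 + 7523908) = 9601452 / 24649268 = 0.3895

0.3895


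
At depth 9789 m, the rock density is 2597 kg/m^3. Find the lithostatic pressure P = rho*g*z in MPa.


P = rho * g * z / 1e6
= 2597 * 9.81 * 9789 / 1e6
= 249390143.73 / 1e6
= 249.3901 MPa

249.3901


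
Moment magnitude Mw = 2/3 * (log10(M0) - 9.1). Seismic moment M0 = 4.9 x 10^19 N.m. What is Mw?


log10(M0) = log10(4.9 x 10^19) = 19.6902
Mw = 2/3 * (19.6902 - 9.1)
= 2/3 * 10.5902
= 7.06

7.06


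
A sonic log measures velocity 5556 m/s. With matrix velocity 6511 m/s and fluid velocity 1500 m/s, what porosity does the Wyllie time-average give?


1/V - 1/Vm = 1/5556 - 1/6511 = 2.64e-05
1/Vf - 1/Vm = 1/1500 - 1/6511 = 0.00051308
phi = 2.64e-05 / 0.00051308 = 0.0515

0.0515


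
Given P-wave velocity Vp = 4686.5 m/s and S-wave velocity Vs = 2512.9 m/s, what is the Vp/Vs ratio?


Vp/Vs = 4686.5 / 2512.9
= 1.865

1.865


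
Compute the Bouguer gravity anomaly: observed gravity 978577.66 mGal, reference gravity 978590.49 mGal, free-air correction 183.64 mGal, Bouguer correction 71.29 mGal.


BA = g_obs - g_ref + FAC - BC
= 978577.66 - 978590.49 + 183.64 - 71.29
= 99.52 mGal

99.52


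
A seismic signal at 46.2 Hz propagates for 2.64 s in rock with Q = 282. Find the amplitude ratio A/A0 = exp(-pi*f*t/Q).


pi*f*t/Q = pi*46.2*2.64/282 = 1.358772
A/A0 = exp(-1.358772) = 0.256976

0.256976


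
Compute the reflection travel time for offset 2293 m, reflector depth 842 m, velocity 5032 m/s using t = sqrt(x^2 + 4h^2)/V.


x^2 + 4h^2 = 2293^2 + 4*842^2 = 5257849 + 2835856 = 8093705
sqrt(8093705) = 2844.9438
t = 2844.9438 / 5032 = 0.5654 s

0.5654


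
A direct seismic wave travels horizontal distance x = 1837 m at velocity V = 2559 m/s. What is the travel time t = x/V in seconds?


t = x / V
= 1837 / 2559
= 0.7179 s

0.7179


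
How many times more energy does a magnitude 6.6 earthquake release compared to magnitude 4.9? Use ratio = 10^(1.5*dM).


M2 - M1 = 6.6 - 4.9 = 1.7
1.5 * 1.7 = 2.55
ratio = 10^2.55 = 354.81

354.81


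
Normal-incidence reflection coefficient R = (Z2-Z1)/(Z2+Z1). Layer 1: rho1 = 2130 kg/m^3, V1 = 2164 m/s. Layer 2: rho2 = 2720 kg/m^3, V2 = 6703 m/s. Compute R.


Z1 = 2130 * 2164 = 4609320
Z2 = 2720 * 6703 = 18232160
R = (18232160 - 4609320) / (18232160 + 4609320) = 13622840 / 22841480 = 0.5964

0.5964


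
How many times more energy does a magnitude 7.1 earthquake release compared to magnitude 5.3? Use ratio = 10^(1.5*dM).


M2 - M1 = 7.1 - 5.3 = 1.8
1.5 * 1.8 = 2.7
ratio = 10^2.7 = 501.19

501.19


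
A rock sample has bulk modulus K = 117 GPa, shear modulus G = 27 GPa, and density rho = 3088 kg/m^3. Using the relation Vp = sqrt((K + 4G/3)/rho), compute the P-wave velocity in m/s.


First compute the effective modulus:
K + 4G/3 = 117e9 + 4*27e9/3 = 153000000000.0 Pa
Then divide by density:
153000000000.0 / 3088 = 49546632.1244 Pa/(kg/m^3)
Take the square root:
Vp = sqrt(49546632.1244) = 7038.94 m/s

7038.94


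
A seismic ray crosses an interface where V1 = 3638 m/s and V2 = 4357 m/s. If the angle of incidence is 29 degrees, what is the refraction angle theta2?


sin(theta1) = sin(29 deg) = 0.48481
sin(theta2) = V2/V1 * sin(theta1) = 4357/3638 * 0.48481 = 0.580625
theta2 = arcsin(0.580625) = 35.4945 degrees

35.4945


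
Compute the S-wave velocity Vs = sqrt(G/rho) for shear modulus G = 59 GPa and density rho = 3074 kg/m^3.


Convert G to Pa: G = 59e9 Pa
Compute G/rho = 59e9 / 3074 = 19193233.5719
Vs = sqrt(19193233.5719) = 4381.01 m/s

4381.01


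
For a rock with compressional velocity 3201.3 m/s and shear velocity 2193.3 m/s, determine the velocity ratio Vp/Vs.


Vp/Vs = 3201.3 / 2193.3
= 1.4596

1.4596


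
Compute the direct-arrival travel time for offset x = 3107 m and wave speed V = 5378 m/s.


t = x / V
= 3107 / 5378
= 0.5777 s

0.5777


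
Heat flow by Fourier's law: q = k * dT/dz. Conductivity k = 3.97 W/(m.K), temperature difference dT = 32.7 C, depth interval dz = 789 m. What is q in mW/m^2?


q = k * dT / dz * 1000
= 3.97 * 32.7 / 789 * 1000
= 0.164536 * 1000
= 164.5361 mW/m^2

164.5361


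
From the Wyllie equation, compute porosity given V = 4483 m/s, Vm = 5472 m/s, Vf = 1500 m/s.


1/V - 1/Vm = 1/4483 - 1/5472 = 4.032e-05
1/Vf - 1/Vm = 1/1500 - 1/5472 = 0.00048392
phi = 4.032e-05 / 0.00048392 = 0.0833

0.0833


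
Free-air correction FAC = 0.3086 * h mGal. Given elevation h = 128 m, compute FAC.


FAC = 0.3086 * h
= 0.3086 * 128
= 39.5008 mGal

39.5008


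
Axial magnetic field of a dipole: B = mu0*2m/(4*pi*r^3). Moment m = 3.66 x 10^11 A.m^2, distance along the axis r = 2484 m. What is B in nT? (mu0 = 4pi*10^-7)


m = 3.66 x 10^11 = 366000000000 A.m^2
2m = 732000000000 A.m^2
r^3 = 2484^3 = 15326915904
B = (4pi*10^-7) * 732000000000 / (4*pi * 15326915904) * 1e9
= 919858.328971 / 192603705624.78 * 1e9
= 4775.9119 nT

4775.9119


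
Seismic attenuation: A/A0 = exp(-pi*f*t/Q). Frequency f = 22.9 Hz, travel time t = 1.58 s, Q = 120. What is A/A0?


pi*f*t/Q = pi*22.9*1.58/120 = 0.947243
A/A0 = exp(-0.947243) = 0.387809

0.387809


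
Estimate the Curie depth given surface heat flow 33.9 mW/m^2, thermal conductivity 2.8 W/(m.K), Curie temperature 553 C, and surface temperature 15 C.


T_Curie - T_surf = 553 - 15 = 538 C
Convert q to W/m^2: 33.9 mW/m^2 = 0.0339 W/m^2
d = 538 * 2.8 / 0.0339 = 44436.58 m

44436.58


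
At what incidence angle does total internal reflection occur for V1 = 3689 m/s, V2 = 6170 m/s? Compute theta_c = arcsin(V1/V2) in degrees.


V1/V2 = 3689/6170 = 0.597893
theta_c = arcsin(0.597893) = 36.7191 degrees

36.7191


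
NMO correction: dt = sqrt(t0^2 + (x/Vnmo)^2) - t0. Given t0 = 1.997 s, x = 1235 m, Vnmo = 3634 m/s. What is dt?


x/Vnmo = 1235/3634 = 0.339846
(x/Vnmo)^2 = 0.115495
t0^2 = 3.988009
sqrt(3.988009 + 0.115495) = 2.025711
dt = 2.025711 - 1.997 = 0.028711

0.028711


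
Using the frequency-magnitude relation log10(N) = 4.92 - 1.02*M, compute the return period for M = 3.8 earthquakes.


log10(N) = 4.92 - 1.02*3.8 = 1.044
N = 10^1.044 = 11.066238
T = 1/N = 1/11.066238 = 0.0904 years

0.0904


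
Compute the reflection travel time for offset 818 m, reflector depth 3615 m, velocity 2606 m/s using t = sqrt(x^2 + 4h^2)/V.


x^2 + 4h^2 = 818^2 + 4*3615^2 = 669124 + 52272900 = 52942024
sqrt(52942024) = 7276.127
t = 7276.127 / 2606 = 2.7921 s

2.7921


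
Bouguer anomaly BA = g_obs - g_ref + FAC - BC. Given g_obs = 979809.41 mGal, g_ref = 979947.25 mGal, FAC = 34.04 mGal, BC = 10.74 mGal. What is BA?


BA = g_obs - g_ref + FAC - BC
= 979809.41 - 979947.25 + 34.04 - 10.74
= -114.54 mGal

-114.54


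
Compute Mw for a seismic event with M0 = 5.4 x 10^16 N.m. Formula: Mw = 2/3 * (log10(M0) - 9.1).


log10(M0) = log10(5.4 x 10^16) = 16.7324
Mw = 2/3 * (16.7324 - 9.1)
= 2/3 * 7.6324
= 5.09

5.09


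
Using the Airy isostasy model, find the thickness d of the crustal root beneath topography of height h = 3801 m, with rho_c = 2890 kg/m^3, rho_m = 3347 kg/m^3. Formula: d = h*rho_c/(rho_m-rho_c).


rho_m - rho_c = 3347 - 2890 = 457
d = 3801 * 2890 / 457
= 10984890 / 457
= 24036.96 m

24036.96


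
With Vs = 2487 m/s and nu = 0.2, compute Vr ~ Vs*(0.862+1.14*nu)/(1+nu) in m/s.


Numerator factor = 0.862 + 1.14*0.2 = 1.09
Denominator = 1 + 0.2 = 1.2
Vr = 2487 * 1.09 / 1.2 = 2259.02 m/s

2259.02


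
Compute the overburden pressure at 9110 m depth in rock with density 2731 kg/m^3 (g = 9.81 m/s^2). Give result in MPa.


P = rho * g * z / 1e6
= 2731 * 9.81 * 9110 / 1e6
= 244067012.1 / 1e6
= 244.067 MPa

244.067


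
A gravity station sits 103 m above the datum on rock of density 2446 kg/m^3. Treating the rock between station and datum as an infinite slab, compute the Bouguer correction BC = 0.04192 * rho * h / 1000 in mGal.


BC = 0.04192 * rho * h / 1000
= 0.04192 * 2446 * 103 / 1000
= 10.5612 mGal

10.5612


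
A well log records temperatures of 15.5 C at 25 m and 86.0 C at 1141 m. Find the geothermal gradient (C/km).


dT = 86.0 - 15.5 = 70.5 C
dz = 1141 - 25 = 1116 m
gradient = dT/dz * 1000 = 70.5/1116 * 1000 = 63.172 C/km

63.172


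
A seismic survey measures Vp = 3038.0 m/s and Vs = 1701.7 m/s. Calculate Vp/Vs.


Vp/Vs = 3038.0 / 1701.7
= 1.7853

1.7853


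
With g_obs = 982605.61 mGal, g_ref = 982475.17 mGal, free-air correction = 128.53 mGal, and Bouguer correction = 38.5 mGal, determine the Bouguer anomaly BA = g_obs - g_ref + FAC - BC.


BA = g_obs - g_ref + FAC - BC
= 982605.61 - 982475.17 + 128.53 - 38.5
= 220.47 mGal

220.47


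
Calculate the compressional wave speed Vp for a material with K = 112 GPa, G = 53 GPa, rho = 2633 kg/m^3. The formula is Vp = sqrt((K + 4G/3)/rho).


First compute the effective modulus:
K + 4G/3 = 112e9 + 4*53e9/3 = 182666666666.67 Pa
Then divide by density:
182666666666.67 / 2633 = 69375870.3633 Pa/(kg/m^3)
Take the square root:
Vp = sqrt(69375870.3633) = 8329.22 m/s

8329.22


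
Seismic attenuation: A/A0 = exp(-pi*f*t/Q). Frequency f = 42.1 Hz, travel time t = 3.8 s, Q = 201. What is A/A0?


pi*f*t/Q = pi*42.1*3.8/201 = 2.500458
A/A0 = exp(-2.500458) = 0.082047

0.082047


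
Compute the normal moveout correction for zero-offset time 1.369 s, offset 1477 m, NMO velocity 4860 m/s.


x/Vnmo = 1477/4860 = 0.303909
(x/Vnmo)^2 = 0.092361
t0^2 = 1.874161
sqrt(1.874161 + 0.092361) = 1.402327
dt = 1.402327 - 1.369 = 0.033327

0.033327


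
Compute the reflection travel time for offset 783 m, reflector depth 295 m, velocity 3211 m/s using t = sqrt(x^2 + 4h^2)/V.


x^2 + 4h^2 = 783^2 + 4*295^2 = 613089 + 348100 = 961189
sqrt(961189) = 980.4025
t = 980.4025 / 3211 = 0.3053 s

0.3053


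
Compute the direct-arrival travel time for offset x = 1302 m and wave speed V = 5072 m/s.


t = x / V
= 1302 / 5072
= 0.2567 s

0.2567


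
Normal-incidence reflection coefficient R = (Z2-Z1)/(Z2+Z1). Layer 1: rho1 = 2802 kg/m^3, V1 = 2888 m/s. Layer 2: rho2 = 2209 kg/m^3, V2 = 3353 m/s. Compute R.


Z1 = 2802 * 2888 = 8092176
Z2 = 2209 * 3353 = 7406777
R = (7406777 - 8092176) / (7406777 + 8092176) = -685399 / 15498953 = -0.0442

-0.0442


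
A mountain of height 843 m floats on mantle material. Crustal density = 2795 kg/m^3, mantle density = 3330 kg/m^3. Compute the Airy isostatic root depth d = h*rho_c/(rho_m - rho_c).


rho_m - rho_c = 3330 - 2795 = 535
d = 843 * 2795 / 535
= 2356185 / 535
= 4404.08 m

4404.08


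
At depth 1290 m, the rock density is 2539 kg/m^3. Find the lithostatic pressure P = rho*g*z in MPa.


P = rho * g * z / 1e6
= 2539 * 9.81 * 1290 / 1e6
= 32130791.1 / 1e6
= 32.1308 MPa

32.1308


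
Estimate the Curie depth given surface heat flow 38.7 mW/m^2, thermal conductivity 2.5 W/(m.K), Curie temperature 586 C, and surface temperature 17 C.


T_Curie - T_surf = 586 - 17 = 569 C
Convert q to W/m^2: 38.7 mW/m^2 = 0.0387 W/m^2
d = 569 * 2.5 / 0.0387 = 36757.11 m

36757.11


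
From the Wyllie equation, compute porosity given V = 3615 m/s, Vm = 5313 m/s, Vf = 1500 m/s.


1/V - 1/Vm = 1/3615 - 1/5313 = 8.841e-05
1/Vf - 1/Vm = 1/1500 - 1/5313 = 0.00047845
phi = 8.841e-05 / 0.00047845 = 0.1848

0.1848


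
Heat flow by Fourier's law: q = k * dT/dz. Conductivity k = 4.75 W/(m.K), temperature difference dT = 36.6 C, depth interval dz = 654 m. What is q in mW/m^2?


q = k * dT / dz * 1000
= 4.75 * 36.6 / 654 * 1000
= 0.265826 * 1000
= 265.8257 mW/m^2

265.8257


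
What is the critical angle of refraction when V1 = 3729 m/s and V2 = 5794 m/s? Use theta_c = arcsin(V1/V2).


V1/V2 = 3729/5794 = 0.643597
theta_c = arcsin(0.643597) = 40.0606 degrees

40.0606


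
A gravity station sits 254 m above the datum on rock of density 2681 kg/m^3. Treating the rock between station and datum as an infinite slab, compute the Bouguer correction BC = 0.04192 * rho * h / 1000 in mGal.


BC = 0.04192 * rho * h / 1000
= 0.04192 * 2681 * 254 / 1000
= 28.5464 mGal

28.5464


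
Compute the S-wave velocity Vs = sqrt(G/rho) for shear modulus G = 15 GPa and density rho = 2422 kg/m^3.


Convert G to Pa: G = 15e9 Pa
Compute G/rho = 15e9 / 2422 = 6193228.7366
Vs = sqrt(6193228.7366) = 2488.62 m/s

2488.62


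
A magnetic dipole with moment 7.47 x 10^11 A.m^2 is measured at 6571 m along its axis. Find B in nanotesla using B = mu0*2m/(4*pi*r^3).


m = 7.47 x 10^11 = 747000000000 A.m^2
2m = 1494000000000 A.m^2
r^3 = 6571^3 = 283722907411
B = (4pi*10^-7) * 1494000000000 / (4*pi * 283722907411) * 1e9
= 1877415.769785 / 3565367206310.14 * 1e9
= 526.5701 nT

526.5701


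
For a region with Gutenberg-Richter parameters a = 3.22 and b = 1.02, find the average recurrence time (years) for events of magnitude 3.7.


log10(N) = 3.22 - 1.02*3.7 = -0.554
N = 10^-0.554 = 0.279254
T = 1/N = 1/0.279254 = 3.581 years

3.581


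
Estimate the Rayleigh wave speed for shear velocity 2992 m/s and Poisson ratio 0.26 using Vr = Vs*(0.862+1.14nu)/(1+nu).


Numerator factor = 0.862 + 1.14*0.26 = 1.1584
Denominator = 1 + 0.26 = 1.26
Vr = 2992 * 1.1584 / 1.26 = 2750.74 m/s

2750.74


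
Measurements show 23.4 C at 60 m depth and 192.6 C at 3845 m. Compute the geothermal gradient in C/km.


dT = 192.6 - 23.4 = 169.2 C
dz = 3845 - 60 = 3785 m
gradient = dT/dz * 1000 = 169.2/3785 * 1000 = 44.7028 C/km

44.7028


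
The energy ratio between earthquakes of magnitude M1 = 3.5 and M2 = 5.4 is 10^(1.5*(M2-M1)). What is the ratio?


M2 - M1 = 5.4 - 3.5 = 1.9
1.5 * 1.9 = 2.85
ratio = 10^2.85 = 707.95

707.95


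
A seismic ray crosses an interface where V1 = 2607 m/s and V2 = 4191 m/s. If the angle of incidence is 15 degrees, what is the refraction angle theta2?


sin(theta1) = sin(15 deg) = 0.258819
sin(theta2) = V2/V1 * sin(theta1) = 4191/2607 * 0.258819 = 0.416076
theta2 = arcsin(0.416076) = 24.5871 degrees

24.5871


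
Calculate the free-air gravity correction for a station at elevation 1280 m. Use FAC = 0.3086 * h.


FAC = 0.3086 * h
= 0.3086 * 1280
= 395.008 mGal

395.008


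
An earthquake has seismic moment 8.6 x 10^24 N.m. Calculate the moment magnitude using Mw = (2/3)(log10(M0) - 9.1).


log10(M0) = log10(8.6 x 10^24) = 24.9345
Mw = 2/3 * (24.9345 - 9.1)
= 2/3 * 15.8345
= 10.56

10.56


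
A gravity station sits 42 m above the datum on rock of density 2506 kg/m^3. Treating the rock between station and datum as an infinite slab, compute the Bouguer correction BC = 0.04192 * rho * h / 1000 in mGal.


BC = 0.04192 * rho * h / 1000
= 0.04192 * 2506 * 42 / 1000
= 4.4122 mGal

4.4122


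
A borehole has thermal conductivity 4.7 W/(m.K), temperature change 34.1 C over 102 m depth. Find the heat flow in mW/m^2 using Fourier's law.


q = k * dT / dz * 1000
= 4.7 * 34.1 / 102 * 1000
= 1.571275 * 1000
= 1571.2745 mW/m^2

1571.2745


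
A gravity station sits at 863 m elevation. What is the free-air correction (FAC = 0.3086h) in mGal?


FAC = 0.3086 * h
= 0.3086 * 863
= 266.3218 mGal

266.3218


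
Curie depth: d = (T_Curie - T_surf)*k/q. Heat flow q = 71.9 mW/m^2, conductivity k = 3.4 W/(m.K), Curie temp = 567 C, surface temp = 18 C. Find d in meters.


T_Curie - T_surf = 567 - 18 = 549 C
Convert q to W/m^2: 71.9 mW/m^2 = 0.0719 W/m^2
d = 549 * 3.4 / 0.0719 = 25961.06 m

25961.06


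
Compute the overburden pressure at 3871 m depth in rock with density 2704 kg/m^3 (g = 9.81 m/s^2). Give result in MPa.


P = rho * g * z / 1e6
= 2704 * 9.81 * 3871 / 1e6
= 102683075.04 / 1e6
= 102.6831 MPa

102.6831


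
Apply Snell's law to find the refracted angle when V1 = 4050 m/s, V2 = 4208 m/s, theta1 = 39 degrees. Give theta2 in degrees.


sin(theta1) = sin(39 deg) = 0.62932
sin(theta2) = V2/V1 * sin(theta1) = 4208/4050 * 0.62932 = 0.653872
theta2 = arcsin(0.653872) = 40.8341 degrees

40.8341


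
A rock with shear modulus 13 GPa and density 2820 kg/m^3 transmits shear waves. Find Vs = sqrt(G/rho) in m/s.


Convert G to Pa: G = 13e9 Pa
Compute G/rho = 13e9 / 2820 = 4609929.078
Vs = sqrt(4609929.078) = 2147.07 m/s

2147.07


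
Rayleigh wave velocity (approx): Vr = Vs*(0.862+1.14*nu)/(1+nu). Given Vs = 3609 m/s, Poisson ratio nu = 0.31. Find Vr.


Numerator factor = 0.862 + 1.14*0.31 = 1.2154
Denominator = 1 + 0.31 = 1.31
Vr = 3609 * 1.2154 / 1.31 = 3348.38 m/s

3348.38


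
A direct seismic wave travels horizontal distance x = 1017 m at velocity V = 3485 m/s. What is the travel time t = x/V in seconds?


t = x / V
= 1017 / 3485
= 0.2918 s

0.2918


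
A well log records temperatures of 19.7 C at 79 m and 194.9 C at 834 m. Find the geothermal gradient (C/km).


dT = 194.9 - 19.7 = 175.2 C
dz = 834 - 79 = 755 m
gradient = dT/dz * 1000 = 175.2/755 * 1000 = 232.053 C/km

232.053


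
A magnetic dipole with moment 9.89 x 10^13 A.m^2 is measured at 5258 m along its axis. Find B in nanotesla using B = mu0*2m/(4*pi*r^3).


m = 9.89 x 10^13 = 98900000000000 A.m^2
2m = 197800000000000 A.m^2
r^3 = 5258^3 = 145365633512
B = (4pi*10^-7) * 197800000000000 / (4*pi * 145365633512) * 1e9
= 248562810.752024 / 1826718425302.9 * 1e9
= 136070.6759 nT

136070.6759


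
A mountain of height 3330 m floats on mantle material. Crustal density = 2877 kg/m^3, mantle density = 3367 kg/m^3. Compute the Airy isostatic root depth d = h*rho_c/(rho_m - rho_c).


rho_m - rho_c = 3367 - 2877 = 490
d = 3330 * 2877 / 490
= 9580410 / 490
= 19551.86 m

19551.86


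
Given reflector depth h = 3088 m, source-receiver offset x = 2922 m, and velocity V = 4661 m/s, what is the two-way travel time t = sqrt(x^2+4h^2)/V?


x^2 + 4h^2 = 2922^2 + 4*3088^2 = 8538084 + 38142976 = 46681060
sqrt(46681060) = 6832.3539
t = 6832.3539 / 4661 = 1.4659 s

1.4659


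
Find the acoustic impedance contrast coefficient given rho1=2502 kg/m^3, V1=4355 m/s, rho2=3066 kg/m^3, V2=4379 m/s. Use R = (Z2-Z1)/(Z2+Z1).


Z1 = 2502 * 4355 = 10896210
Z2 = 3066 * 4379 = 13426014
R = (13426014 - 10896210) / (13426014 + 10896210) = 2529804 / 24322224 = 0.104

0.104


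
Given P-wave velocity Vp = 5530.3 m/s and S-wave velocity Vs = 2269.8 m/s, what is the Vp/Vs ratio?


Vp/Vs = 5530.3 / 2269.8
= 2.4365

2.4365


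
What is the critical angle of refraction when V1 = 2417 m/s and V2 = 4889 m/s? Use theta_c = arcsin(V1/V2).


V1/V2 = 2417/4889 = 0.494375
theta_c = arcsin(0.494375) = 29.6286 degrees

29.6286


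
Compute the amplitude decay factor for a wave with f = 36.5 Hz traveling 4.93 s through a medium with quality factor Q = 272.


pi*f*t/Q = pi*36.5*4.93/272 = 2.07836
A/A0 = exp(-2.07836) = 0.125135

0.125135


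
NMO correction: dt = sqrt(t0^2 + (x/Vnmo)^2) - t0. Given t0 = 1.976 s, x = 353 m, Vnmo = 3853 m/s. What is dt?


x/Vnmo = 353/3853 = 0.091617
(x/Vnmo)^2 = 0.008394
t0^2 = 3.904576
sqrt(3.904576 + 0.008394) = 1.978123
dt = 1.978123 - 1.976 = 0.002123

0.002123


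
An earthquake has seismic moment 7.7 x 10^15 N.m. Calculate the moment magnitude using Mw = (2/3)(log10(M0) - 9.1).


log10(M0) = log10(7.7 x 10^15) = 15.8865
Mw = 2/3 * (15.8865 - 9.1)
= 2/3 * 6.7865
= 4.52

4.52


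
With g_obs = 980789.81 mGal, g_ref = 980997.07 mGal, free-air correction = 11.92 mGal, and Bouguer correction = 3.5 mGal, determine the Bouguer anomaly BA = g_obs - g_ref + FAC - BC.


BA = g_obs - g_ref + FAC - BC
= 980789.81 - 980997.07 + 11.92 - 3.5
= -198.84 mGal

-198.84


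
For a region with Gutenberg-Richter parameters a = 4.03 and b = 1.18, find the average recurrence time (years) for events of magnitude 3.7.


log10(N) = 4.03 - 1.18*3.7 = -0.336
N = 10^-0.336 = 0.461318
T = 1/N = 1/0.461318 = 2.1677 years

2.1677


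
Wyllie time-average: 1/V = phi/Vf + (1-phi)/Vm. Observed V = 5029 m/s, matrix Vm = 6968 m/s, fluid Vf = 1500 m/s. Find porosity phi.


1/V - 1/Vm = 1/5029 - 1/6968 = 5.533e-05
1/Vf - 1/Vm = 1/1500 - 1/6968 = 0.00052315
phi = 5.533e-05 / 0.00052315 = 0.1058

0.1058


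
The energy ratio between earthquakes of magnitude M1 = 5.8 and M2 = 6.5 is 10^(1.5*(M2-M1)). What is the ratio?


M2 - M1 = 6.5 - 5.8 = 0.7
1.5 * 0.7 = 1.05
ratio = 10^1.05 = 11.22

11.22


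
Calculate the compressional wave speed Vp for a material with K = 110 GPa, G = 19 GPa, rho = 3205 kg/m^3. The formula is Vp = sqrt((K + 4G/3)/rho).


First compute the effective modulus:
K + 4G/3 = 110e9 + 4*19e9/3 = 135333333333.33 Pa
Then divide by density:
135333333333.33 / 3205 = 42225689.0276 Pa/(kg/m^3)
Take the square root:
Vp = sqrt(42225689.0276) = 6498.13 m/s

6498.13


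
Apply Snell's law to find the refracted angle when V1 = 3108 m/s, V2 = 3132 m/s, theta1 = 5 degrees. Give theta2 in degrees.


sin(theta1) = sin(5 deg) = 0.087156
sin(theta2) = V2/V1 * sin(theta1) = 3132/3108 * 0.087156 = 0.087829
theta2 = arcsin(0.087829) = 5.0387 degrees

5.0387


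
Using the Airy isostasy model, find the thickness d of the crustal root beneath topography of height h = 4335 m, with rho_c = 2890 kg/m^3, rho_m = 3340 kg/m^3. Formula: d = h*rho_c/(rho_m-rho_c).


rho_m - rho_c = 3340 - 2890 = 450
d = 4335 * 2890 / 450
= 12528150 / 450
= 27840.33 m

27840.33


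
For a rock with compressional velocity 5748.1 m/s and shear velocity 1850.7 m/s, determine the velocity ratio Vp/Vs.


Vp/Vs = 5748.1 / 1850.7
= 3.1059

3.1059


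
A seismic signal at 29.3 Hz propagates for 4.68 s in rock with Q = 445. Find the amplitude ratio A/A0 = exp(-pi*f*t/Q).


pi*f*t/Q = pi*29.3*4.68/445 = 0.968062
A/A0 = exp(-0.968062) = 0.379818

0.379818


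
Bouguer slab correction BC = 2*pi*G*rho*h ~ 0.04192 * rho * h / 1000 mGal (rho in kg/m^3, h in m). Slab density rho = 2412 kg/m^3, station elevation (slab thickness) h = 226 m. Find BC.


BC = 0.04192 * rho * h / 1000
= 0.04192 * 2412 * 226 / 1000
= 22.8511 mGal

22.8511


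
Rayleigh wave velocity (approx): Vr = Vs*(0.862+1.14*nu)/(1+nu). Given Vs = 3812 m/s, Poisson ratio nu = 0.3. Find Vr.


Numerator factor = 0.862 + 1.14*0.3 = 1.204
Denominator = 1 + 0.3 = 1.3
Vr = 3812 * 1.204 / 1.3 = 3530.5 m/s

3530.5


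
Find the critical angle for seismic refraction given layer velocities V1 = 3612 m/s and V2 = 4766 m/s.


V1/V2 = 3612/4766 = 0.757868
theta_c = arcsin(0.757868) = 49.2766 degrees

49.2766


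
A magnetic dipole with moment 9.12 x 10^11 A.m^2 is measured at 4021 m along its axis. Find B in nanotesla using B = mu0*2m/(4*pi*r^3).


m = 9.12 x 10^11 = 912000000000 A.m^2
2m = 1824000000000 A.m^2
r^3 = 4021^3 = 65013301261
B = (4pi*10^-7) * 1824000000000 / (4*pi * 65013301261) * 1e9
= 2292106.000059 / 816981238508.71 * 1e9
= 2805.5797 nT

2805.5797


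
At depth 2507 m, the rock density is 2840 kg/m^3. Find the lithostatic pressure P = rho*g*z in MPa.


P = rho * g * z / 1e6
= 2840 * 9.81 * 2507 / 1e6
= 69846022.8 / 1e6
= 69.846 MPa

69.846


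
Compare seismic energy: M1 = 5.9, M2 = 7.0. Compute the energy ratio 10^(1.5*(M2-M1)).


M2 - M1 = 7.0 - 5.9 = 1.1
1.5 * 1.1 = 1.65
ratio = 10^1.65 = 44.67

44.67


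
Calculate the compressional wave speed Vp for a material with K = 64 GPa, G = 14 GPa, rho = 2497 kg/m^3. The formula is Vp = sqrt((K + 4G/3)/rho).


First compute the effective modulus:
K + 4G/3 = 64e9 + 4*14e9/3 = 82666666666.67 Pa
Then divide by density:
82666666666.67 / 2497 = 33106394.3399 Pa/(kg/m^3)
Take the square root:
Vp = sqrt(33106394.3399) = 5753.82 m/s

5753.82


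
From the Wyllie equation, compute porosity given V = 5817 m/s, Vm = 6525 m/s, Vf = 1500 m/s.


1/V - 1/Vm = 1/5817 - 1/6525 = 1.865e-05
1/Vf - 1/Vm = 1/1500 - 1/6525 = 0.00051341
phi = 1.865e-05 / 0.00051341 = 0.0363

0.0363


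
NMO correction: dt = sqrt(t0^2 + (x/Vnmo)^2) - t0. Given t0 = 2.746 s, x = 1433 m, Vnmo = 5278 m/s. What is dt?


x/Vnmo = 1433/5278 = 0.271504
(x/Vnmo)^2 = 0.073715
t0^2 = 7.540516
sqrt(7.540516 + 0.073715) = 2.75939
dt = 2.75939 - 2.746 = 0.01339

0.01339


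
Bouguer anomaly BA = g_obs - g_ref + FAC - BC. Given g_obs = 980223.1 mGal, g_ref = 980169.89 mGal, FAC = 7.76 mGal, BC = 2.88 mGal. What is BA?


BA = g_obs - g_ref + FAC - BC
= 980223.1 - 980169.89 + 7.76 - 2.88
= 58.09 mGal

58.09


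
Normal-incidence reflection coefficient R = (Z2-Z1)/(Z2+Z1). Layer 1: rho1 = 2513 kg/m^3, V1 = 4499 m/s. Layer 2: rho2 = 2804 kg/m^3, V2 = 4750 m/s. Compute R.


Z1 = 2513 * 4499 = 11305987
Z2 = 2804 * 4750 = 13319000
R = (13319000 - 11305987) / (13319000 + 11305987) = 2013013 / 24624987 = 0.0817

0.0817


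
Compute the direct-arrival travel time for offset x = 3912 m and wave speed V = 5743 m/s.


t = x / V
= 3912 / 5743
= 0.6812 s

0.6812


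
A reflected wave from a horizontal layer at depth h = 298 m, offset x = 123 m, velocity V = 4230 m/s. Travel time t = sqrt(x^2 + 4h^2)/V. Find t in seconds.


x^2 + 4h^2 = 123^2 + 4*298^2 = 15129 + 355216 = 370345
sqrt(370345) = 608.5598
t = 608.5598 / 4230 = 0.1439 s

0.1439


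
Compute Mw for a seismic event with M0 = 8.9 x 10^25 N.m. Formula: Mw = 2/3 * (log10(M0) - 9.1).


log10(M0) = log10(8.9 x 10^25) = 25.9494
Mw = 2/3 * (25.9494 - 9.1)
= 2/3 * 16.8494
= 11.23

11.23


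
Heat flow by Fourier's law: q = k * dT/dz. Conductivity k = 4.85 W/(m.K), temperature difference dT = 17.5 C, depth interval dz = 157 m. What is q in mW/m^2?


q = k * dT / dz * 1000
= 4.85 * 17.5 / 157 * 1000
= 0.540605 * 1000
= 540.6051 mW/m^2

540.6051


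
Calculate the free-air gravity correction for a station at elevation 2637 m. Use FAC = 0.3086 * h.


FAC = 0.3086 * h
= 0.3086 * 2637
= 813.7782 mGal

813.7782


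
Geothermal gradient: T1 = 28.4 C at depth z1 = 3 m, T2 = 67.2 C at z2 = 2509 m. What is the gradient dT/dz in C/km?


dT = 67.2 - 28.4 = 38.8 C
dz = 2509 - 3 = 2506 m
gradient = dT/dz * 1000 = 38.8/2506 * 1000 = 15.4828 C/km

15.4828


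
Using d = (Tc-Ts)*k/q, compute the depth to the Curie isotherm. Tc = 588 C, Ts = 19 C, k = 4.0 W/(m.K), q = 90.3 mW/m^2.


T_Curie - T_surf = 588 - 19 = 569 C
Convert q to W/m^2: 90.3 mW/m^2 = 0.0903 W/m^2
d = 569 * 4.0 / 0.0903 = 25204.87 m

25204.87


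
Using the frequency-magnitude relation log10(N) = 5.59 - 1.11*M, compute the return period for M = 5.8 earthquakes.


log10(N) = 5.59 - 1.11*5.8 = -0.848
N = 10^-0.848 = 0.141906
T = 1/N = 1/0.141906 = 7.0469 years

7.0469


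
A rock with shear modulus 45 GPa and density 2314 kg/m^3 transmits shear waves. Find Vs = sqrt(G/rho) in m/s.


Convert G to Pa: G = 45e9 Pa
Compute G/rho = 45e9 / 2314 = 19446845.2895
Vs = sqrt(19446845.2895) = 4409.86 m/s

4409.86


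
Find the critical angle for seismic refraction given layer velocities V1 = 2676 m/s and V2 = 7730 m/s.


V1/V2 = 2676/7730 = 0.346184
theta_c = arcsin(0.346184) = 20.2541 degrees

20.2541


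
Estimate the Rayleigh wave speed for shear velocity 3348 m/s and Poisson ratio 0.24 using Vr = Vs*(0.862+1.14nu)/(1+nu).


Numerator factor = 0.862 + 1.14*0.24 = 1.1356
Denominator = 1 + 0.24 = 1.24
Vr = 3348 * 1.1356 / 1.24 = 3066.12 m/s

3066.12


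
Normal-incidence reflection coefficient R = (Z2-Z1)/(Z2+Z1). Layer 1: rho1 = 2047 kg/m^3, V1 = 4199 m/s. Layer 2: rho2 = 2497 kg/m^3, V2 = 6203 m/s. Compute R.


Z1 = 2047 * 4199 = 8595353
Z2 = 2497 * 6203 = 15488891
R = (15488891 - 8595353) / (15488891 + 8595353) = 6893538 / 24084244 = 0.2862

0.2862


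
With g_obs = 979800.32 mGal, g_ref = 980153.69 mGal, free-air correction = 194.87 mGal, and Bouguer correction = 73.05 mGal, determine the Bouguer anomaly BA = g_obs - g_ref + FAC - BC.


BA = g_obs - g_ref + FAC - BC
= 979800.32 - 980153.69 + 194.87 - 73.05
= -231.55 mGal

-231.55


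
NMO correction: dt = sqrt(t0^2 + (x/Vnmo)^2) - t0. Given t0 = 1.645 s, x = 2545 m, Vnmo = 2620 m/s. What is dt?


x/Vnmo = 2545/2620 = 0.971374
(x/Vnmo)^2 = 0.943568
t0^2 = 2.706025
sqrt(2.706025 + 0.943568) = 1.910391
dt = 1.910391 - 1.645 = 0.265391

0.265391


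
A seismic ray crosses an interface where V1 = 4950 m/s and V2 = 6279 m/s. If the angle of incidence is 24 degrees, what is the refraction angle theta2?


sin(theta1) = sin(24 deg) = 0.406737
sin(theta2) = V2/V1 * sin(theta1) = 6279/4950 * 0.406737 = 0.515939
theta2 = arcsin(0.515939) = 31.0603 degrees

31.0603


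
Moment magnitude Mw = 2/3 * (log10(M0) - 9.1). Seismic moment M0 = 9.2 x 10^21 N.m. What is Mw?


log10(M0) = log10(9.2 x 10^21) = 21.9638
Mw = 2/3 * (21.9638 - 9.1)
= 2/3 * 12.8638
= 8.58

8.58


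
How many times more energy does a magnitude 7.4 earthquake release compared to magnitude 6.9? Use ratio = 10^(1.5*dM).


M2 - M1 = 7.4 - 6.9 = 0.5
1.5 * 0.5 = 0.75
ratio = 10^0.75 = 5.62

5.62


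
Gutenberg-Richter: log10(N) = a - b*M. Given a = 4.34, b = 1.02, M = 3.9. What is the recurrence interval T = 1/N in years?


log10(N) = 4.34 - 1.02*3.9 = 0.362
N = 10^0.362 = 2.301442
T = 1/N = 1/2.301442 = 0.4345 years

0.4345


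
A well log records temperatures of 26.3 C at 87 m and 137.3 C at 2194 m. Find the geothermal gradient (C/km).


dT = 137.3 - 26.3 = 111.0 C
dz = 2194 - 87 = 2107 m
gradient = dT/dz * 1000 = 111.0/2107 * 1000 = 52.6815 C/km

52.6815


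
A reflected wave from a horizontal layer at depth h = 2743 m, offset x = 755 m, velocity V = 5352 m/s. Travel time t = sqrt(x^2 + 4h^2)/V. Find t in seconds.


x^2 + 4h^2 = 755^2 + 4*2743^2 = 570025 + 30096196 = 30666221
sqrt(30666221) = 5537.709
t = 5537.709 / 5352 = 1.0347 s

1.0347


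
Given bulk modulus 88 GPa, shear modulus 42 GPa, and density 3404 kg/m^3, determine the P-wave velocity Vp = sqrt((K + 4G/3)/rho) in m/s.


First compute the effective modulus:
K + 4G/3 = 88e9 + 4*42e9/3 = 144000000000.0 Pa
Then divide by density:
144000000000.0 / 3404 = 42303172.738 Pa/(kg/m^3)
Take the square root:
Vp = sqrt(42303172.738) = 6504.09 m/s

6504.09


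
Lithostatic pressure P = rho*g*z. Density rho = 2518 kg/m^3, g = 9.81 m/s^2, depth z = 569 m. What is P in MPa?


P = rho * g * z / 1e6
= 2518 * 9.81 * 569 / 1e6
= 14055199.02 / 1e6
= 14.0552 MPa

14.0552


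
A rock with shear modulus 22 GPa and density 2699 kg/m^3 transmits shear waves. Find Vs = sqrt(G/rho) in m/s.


Convert G to Pa: G = 22e9 Pa
Compute G/rho = 22e9 / 2699 = 8151167.0989
Vs = sqrt(8151167.0989) = 2855.02 m/s

2855.02


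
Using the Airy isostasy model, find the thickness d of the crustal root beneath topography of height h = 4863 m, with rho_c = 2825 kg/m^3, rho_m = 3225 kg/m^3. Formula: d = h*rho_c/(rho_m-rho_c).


rho_m - rho_c = 3225 - 2825 = 400
d = 4863 * 2825 / 400
= 13737975 / 400
= 34344.94 m

34344.94


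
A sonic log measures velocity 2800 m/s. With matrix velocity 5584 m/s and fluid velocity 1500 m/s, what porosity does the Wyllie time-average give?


1/V - 1/Vm = 1/2800 - 1/5584 = 0.00017806
1/Vf - 1/Vm = 1/1500 - 1/5584 = 0.00048758
phi = 0.00017806 / 0.00048758 = 0.3652

0.3652


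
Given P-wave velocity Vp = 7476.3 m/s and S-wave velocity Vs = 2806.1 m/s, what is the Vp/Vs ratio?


Vp/Vs = 7476.3 / 2806.1
= 2.6643

2.6643


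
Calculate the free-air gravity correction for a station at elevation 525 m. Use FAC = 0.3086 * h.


FAC = 0.3086 * h
= 0.3086 * 525
= 162.015 mGal

162.015


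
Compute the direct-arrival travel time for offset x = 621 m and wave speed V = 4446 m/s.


t = x / V
= 621 / 4446
= 0.1397 s

0.1397


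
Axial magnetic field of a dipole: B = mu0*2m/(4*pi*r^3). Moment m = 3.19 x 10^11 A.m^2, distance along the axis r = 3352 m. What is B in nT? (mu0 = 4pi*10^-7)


m = 3.19 x 10^11 = 319000000000 A.m^2
2m = 638000000000 A.m^2
r^3 = 3352^3 = 37662750208
B = (4pi*10^-7) * 638000000000 / (4*pi * 37662750208) * 1e9
= 801734.445196 / 473284077469.76 * 1e9
= 1693.9814 nT

1693.9814


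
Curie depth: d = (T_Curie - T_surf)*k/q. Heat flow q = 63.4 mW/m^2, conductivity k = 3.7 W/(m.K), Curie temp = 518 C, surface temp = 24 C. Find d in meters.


T_Curie - T_surf = 518 - 24 = 494 C
Convert q to W/m^2: 63.4 mW/m^2 = 0.0634 W/m^2
d = 494 * 3.7 / 0.0634 = 28829.65 m

28829.65


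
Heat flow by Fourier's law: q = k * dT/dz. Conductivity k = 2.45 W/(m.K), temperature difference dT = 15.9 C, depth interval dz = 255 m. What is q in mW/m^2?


q = k * dT / dz * 1000
= 2.45 * 15.9 / 255 * 1000
= 0.152765 * 1000
= 152.7647 mW/m^2

152.7647


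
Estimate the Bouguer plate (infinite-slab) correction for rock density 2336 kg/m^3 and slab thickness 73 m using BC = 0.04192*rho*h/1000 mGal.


BC = 0.04192 * rho * h / 1000
= 0.04192 * 2336 * 73 / 1000
= 7.1485 mGal

7.1485


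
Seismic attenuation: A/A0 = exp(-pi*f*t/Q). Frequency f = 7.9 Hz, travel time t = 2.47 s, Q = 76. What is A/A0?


pi*f*t/Q = pi*7.9*2.47/76 = 0.806604
A/A0 = exp(-0.806604) = 0.446371

0.446371


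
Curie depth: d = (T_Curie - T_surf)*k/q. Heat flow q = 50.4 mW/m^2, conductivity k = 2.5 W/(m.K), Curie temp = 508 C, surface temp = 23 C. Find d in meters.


T_Curie - T_surf = 508 - 23 = 485 C
Convert q to W/m^2: 50.4 mW/m^2 = 0.0504 W/m^2
d = 485 * 2.5 / 0.0504 = 24057.54 m

24057.54


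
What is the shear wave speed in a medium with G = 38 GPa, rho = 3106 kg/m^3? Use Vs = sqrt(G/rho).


Convert G to Pa: G = 38e9 Pa
Compute G/rho = 38e9 / 3106 = 12234385.0612
Vs = sqrt(12234385.0612) = 3497.77 m/s

3497.77


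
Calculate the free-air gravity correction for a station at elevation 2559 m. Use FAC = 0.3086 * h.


FAC = 0.3086 * h
= 0.3086 * 2559
= 789.7074 mGal

789.7074


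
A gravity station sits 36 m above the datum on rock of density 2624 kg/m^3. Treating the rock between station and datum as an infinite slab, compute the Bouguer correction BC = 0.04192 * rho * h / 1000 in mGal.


BC = 0.04192 * rho * h / 1000
= 0.04192 * 2624 * 36 / 1000
= 3.9599 mGal

3.9599


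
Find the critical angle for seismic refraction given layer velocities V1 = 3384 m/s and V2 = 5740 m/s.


V1/V2 = 3384/5740 = 0.589547
theta_c = arcsin(0.589547) = 36.1249 degrees

36.1249


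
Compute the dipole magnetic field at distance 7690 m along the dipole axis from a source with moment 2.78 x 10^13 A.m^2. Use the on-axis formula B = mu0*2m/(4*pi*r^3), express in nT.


m = 2.78 x 10^13 = 27800000000000 A.m^2
2m = 55600000000000 A.m^2
r^3 = 7690^3 = 454756609000
B = (4pi*10^-7) * 55600000000000 / (4*pi * 454756609000) * 1e9
= 69869020.615837 / 5714640088023.22 * 1e9
= 12226.3204 nT

12226.3204


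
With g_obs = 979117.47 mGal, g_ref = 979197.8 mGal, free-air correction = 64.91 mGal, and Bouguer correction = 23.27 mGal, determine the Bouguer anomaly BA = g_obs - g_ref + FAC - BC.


BA = g_obs - g_ref + FAC - BC
= 979117.47 - 979197.8 + 64.91 - 23.27
= -38.69 mGal

-38.69


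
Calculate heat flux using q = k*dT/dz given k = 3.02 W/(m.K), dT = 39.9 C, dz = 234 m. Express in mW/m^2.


q = k * dT / dz * 1000
= 3.02 * 39.9 / 234 * 1000
= 0.514949 * 1000
= 514.9487 mW/m^2

514.9487


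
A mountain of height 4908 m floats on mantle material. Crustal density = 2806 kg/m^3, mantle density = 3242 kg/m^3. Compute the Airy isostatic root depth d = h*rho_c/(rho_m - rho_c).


rho_m - rho_c = 3242 - 2806 = 436
d = 4908 * 2806 / 436
= 13771848 / 436
= 31586.81 m

31586.81


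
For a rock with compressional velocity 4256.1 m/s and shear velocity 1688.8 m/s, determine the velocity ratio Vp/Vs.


Vp/Vs = 4256.1 / 1688.8
= 2.5202

2.5202


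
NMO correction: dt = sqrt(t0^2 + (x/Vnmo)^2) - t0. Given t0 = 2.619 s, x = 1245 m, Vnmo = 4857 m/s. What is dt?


x/Vnmo = 1245/4857 = 0.256331
(x/Vnmo)^2 = 0.065706
t0^2 = 6.859161
sqrt(6.859161 + 0.065706) = 2.631514
dt = 2.631514 - 2.619 = 0.012514

0.012514


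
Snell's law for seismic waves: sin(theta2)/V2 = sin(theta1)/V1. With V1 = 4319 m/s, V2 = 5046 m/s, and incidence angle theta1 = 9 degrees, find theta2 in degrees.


sin(theta1) = sin(9 deg) = 0.156434
sin(theta2) = V2/V1 * sin(theta1) = 5046/4319 * 0.156434 = 0.182766
theta2 = arcsin(0.182766) = 10.5309 degrees

10.5309


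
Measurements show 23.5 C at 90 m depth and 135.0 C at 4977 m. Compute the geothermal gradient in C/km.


dT = 135.0 - 23.5 = 111.5 C
dz = 4977 - 90 = 4887 m
gradient = dT/dz * 1000 = 111.5/4887 * 1000 = 22.8156 C/km

22.8156


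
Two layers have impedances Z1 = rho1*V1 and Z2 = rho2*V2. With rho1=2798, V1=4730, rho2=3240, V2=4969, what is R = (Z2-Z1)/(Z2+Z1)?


Z1 = 2798 * 4730 = 13234540
Z2 = 3240 * 4969 = 16099560
R = (16099560 - 13234540) / (16099560 + 13234540) = 2865020 / 29334100 = 0.0977

0.0977


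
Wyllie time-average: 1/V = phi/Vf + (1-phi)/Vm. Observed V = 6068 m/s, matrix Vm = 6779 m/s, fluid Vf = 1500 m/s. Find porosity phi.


1/V - 1/Vm = 1/6068 - 1/6779 = 1.728e-05
1/Vf - 1/Vm = 1/1500 - 1/6779 = 0.00051915
phi = 1.728e-05 / 0.00051915 = 0.0333

0.0333


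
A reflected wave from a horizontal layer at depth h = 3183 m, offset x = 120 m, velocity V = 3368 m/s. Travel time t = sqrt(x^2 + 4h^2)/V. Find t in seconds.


x^2 + 4h^2 = 120^2 + 4*3183^2 = 14400 + 40525956 = 40540356
sqrt(40540356) = 6367.1309
t = 6367.1309 / 3368 = 1.8905 s

1.8905


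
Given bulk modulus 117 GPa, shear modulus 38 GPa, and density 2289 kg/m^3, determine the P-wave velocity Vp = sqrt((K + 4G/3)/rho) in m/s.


First compute the effective modulus:
K + 4G/3 = 117e9 + 4*38e9/3 = 167666666666.67 Pa
Then divide by density:
167666666666.67 / 2289 = 73248871.414 Pa/(kg/m^3)
Take the square root:
Vp = sqrt(73248871.414) = 8558.56 m/s

8558.56
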